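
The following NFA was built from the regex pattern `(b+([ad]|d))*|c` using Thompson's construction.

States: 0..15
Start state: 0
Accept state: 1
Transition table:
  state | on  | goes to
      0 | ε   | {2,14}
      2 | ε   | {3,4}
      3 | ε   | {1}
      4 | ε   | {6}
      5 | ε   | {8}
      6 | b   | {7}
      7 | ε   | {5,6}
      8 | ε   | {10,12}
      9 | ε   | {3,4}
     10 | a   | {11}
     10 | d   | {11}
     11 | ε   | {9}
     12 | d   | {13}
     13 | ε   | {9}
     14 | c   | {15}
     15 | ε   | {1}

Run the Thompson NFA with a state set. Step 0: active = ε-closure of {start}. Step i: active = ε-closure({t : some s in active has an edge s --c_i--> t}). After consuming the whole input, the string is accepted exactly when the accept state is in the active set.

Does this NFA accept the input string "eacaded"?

initial (ε-close {0}): {0,1,2,3,4,6,14}
'e' @ 1: {}  — dead — no transitions
rest 'acaded' ignored (set empty)
final: {}; accept 1 not in set

Answer: REJECT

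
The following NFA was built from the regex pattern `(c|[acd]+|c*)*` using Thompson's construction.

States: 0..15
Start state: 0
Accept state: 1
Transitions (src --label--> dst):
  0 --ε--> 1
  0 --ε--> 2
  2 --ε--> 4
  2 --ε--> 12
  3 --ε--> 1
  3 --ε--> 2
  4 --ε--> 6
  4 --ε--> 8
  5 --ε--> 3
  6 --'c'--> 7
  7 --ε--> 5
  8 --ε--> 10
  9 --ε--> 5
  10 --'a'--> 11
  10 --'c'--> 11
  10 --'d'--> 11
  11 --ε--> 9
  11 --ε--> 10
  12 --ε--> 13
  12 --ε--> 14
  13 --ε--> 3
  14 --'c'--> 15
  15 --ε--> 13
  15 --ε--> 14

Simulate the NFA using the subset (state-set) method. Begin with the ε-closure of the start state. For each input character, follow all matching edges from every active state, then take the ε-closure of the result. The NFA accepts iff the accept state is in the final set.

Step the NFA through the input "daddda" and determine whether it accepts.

Answer: ACCEPT

Trace:
S₀ = ε-closure({0}) = {0,1,2,3,4,6,8,10,12,13,14}
'd' @ 1: {1,2,3,4,5,6,8,9,10,11,12,13,14}  [accepting]
'a' @ 2: {1,2,3,4,5,6,8,9,10,11,12,13,14}  [accepting]
'd' @ 3: {1,2,3,4,5,6,8,9,10,11,12,13,14}  [accepting]
'd' @ 4: {1,2,3,4,5,6,8,9,10,11,12,13,14}  [accepting]
'd' @ 5: {1,2,3,4,5,6,8,9,10,11,12,13,14}  [accepting]
'a' @ 6: {1,2,3,4,5,6,8,9,10,11,12,13,14}  [accepting]
final: {1,2,3,4,5,6,8,9,10,11,12,13,14}; accept 1 in set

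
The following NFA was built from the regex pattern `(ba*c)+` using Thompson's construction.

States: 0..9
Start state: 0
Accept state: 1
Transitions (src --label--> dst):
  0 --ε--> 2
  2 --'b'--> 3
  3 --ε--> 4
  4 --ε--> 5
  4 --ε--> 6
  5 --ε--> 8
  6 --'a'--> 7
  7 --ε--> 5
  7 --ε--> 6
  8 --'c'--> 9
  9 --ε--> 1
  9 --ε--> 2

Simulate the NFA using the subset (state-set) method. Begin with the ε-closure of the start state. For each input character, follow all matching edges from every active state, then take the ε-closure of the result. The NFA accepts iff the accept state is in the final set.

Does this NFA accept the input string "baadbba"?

Answer: REJECT

Derivation:
start: ε-closure({0}) = {0,2}
'b' @ 1: {3,4,5,6,8}
'a' @ 2: {5,6,7,8}
'a' @ 3: {5,6,7,8}
'd' @ 4: {}  — state set empty
rest 'bba' ignored (set empty)
final: {}; accept 1 not in set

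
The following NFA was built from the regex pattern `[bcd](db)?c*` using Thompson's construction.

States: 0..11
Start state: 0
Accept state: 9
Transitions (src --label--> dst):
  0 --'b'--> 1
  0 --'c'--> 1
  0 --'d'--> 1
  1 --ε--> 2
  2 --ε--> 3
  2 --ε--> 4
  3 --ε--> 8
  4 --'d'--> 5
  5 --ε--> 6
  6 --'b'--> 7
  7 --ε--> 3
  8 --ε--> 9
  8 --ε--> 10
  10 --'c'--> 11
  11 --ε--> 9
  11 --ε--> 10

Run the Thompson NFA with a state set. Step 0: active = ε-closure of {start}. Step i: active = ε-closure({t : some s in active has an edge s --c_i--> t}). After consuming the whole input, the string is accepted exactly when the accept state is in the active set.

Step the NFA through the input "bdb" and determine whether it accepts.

initial (ε-close {0}): {0}
'b' @ 1: {1,2,3,4,8,9,10}  (accept∈set)
'd' @ 2: {5,6}
'b' @ 3: {3,7,8,9,10}  (accept∈set)
final: {3,7,8,9,10}; accept 9 in set

Answer: ACCEPT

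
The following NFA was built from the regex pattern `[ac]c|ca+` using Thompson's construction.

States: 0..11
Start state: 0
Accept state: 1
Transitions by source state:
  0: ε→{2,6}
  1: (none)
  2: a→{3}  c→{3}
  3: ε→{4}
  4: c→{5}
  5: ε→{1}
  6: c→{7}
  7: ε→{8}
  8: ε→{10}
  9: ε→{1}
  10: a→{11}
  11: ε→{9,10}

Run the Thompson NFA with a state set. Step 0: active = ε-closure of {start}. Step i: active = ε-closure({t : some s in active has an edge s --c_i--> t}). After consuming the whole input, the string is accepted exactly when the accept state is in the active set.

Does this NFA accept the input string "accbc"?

S₀ = ε-closure({0}) = {0,2,6}
'a' @ 1: {3,4}
'c' @ 2: {1,5}  (accept∈set)
'c' @ 3: {}  — state set empty
rest 'bc' ignored (set empty)
end set {} — state 1 not in

Answer: REJECT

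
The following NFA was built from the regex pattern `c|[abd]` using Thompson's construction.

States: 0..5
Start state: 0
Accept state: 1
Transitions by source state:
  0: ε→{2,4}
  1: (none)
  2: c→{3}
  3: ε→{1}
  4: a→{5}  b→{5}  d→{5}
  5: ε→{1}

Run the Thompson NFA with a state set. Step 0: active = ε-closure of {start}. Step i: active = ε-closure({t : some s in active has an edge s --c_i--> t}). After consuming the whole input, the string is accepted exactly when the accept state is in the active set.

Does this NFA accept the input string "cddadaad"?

Answer: REJECT

Steps:
S₀ = ε-closure({0}) = {0,2,4}
'c' @ 1: {1,3}  ✓accept
'd' @ 2: {}  — state set empty
rest 'dadaad' ignored (set empty)
end set {} — state 1 not in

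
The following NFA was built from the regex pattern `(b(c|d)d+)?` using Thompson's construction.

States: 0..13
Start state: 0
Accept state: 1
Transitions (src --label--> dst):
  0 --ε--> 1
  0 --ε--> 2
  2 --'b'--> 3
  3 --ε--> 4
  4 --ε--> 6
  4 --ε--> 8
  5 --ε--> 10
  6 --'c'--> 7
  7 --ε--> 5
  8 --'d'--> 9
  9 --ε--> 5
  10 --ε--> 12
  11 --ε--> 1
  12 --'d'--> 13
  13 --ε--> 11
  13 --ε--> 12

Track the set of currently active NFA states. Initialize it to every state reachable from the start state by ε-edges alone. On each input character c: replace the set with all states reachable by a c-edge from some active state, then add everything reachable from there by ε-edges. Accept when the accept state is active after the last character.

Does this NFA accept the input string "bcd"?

Answer: ACCEPT

Trace:
S₀ = ε-closure({0}) = {0,1,2}
'b' @ 1: {3,4,6,8}
'c' @ 2: {5,7,10,12}
'd' @ 3: {1,11,12,13}  [accepting]
end set {1,11,12,13} — state 1 in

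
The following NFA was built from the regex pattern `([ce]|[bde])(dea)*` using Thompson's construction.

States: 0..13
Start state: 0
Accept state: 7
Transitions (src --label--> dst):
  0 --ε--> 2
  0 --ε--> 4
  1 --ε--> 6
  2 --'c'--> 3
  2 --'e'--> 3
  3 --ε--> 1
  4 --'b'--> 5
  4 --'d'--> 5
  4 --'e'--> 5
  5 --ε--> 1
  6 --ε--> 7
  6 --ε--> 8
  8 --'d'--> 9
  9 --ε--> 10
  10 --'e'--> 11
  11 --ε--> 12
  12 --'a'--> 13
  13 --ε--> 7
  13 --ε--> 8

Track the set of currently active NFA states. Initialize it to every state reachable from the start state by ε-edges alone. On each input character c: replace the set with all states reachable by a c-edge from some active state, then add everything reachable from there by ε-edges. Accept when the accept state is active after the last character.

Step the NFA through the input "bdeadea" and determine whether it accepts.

S₀ = ε-closure({0}) = {0,2,4}
'b' @ 1: {1,5,6,7,8}  [accepting]
'd' @ 2: {9,10}
'e' @ 3: {11,12}
'a' @ 4: {7,8,13}  [accepting]
'd' @ 5: {9,10}
'e' @ 6: {11,12}
'a' @ 7: {7,8,13}  [accepting]
end set {7,8,13} — state 7 in

Answer: ACCEPT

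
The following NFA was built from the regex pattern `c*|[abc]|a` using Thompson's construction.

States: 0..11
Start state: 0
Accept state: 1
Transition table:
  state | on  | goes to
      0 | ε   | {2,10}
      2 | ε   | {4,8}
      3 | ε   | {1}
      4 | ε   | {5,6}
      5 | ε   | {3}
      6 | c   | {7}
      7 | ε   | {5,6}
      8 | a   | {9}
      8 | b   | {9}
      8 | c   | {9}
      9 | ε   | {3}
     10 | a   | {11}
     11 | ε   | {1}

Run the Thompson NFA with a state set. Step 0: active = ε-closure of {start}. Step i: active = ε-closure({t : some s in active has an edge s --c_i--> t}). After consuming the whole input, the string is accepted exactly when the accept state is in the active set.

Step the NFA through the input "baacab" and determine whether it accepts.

initial (ε-close {0}): {0,1,2,3,4,5,6,8,10}
'b' @ 1: {1,3,9}  (accept∈set)
'a' @ 2: {}  — state set empty
rest 'acab' ignored (set empty)
after full input: {}  (accept=1 not in)

Answer: REJECT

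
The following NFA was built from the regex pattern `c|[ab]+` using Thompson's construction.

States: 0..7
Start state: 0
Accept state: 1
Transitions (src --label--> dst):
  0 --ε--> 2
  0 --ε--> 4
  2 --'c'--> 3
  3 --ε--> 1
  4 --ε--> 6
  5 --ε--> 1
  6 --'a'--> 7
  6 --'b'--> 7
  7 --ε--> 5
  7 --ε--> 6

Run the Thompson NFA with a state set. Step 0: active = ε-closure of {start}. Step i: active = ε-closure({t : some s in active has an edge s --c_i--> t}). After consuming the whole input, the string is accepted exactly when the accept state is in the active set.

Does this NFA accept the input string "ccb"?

Answer: REJECT

Derivation:
S₀ = ε-closure({0}) = {0,2,4,6}
'c' @ 1: {1,3}  (accept∈set)
'c' @ 2: {}  — no active states
rest 'b' ignored (set empty)
after full input: {}  (accept=1 not in)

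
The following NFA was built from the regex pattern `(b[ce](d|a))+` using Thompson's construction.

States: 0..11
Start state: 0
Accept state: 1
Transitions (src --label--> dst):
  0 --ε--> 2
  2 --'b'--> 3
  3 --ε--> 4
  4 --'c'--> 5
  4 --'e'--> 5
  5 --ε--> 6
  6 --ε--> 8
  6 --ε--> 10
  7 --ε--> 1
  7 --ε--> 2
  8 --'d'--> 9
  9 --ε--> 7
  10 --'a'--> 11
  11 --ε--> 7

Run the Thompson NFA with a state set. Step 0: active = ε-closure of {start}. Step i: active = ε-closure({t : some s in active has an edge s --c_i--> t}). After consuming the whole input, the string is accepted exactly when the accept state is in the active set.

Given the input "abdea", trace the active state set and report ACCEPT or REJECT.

Answer: REJECT

Trace:
initial (ε-close {0}): {0,2}
'a' @ 1: {}  — state set empty
rest 'bdea' ignored (set empty)
end set {} — state 1 not in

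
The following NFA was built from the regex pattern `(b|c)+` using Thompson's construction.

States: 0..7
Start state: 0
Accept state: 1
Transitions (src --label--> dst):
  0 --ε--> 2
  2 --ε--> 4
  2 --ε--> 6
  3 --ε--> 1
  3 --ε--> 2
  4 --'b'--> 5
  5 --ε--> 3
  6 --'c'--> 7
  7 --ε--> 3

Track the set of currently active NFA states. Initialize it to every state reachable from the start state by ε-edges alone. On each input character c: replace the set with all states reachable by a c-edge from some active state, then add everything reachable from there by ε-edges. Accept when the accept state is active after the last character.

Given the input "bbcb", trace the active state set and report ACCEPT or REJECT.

S₀ = ε-closure({0}) = {0,2,4,6}
'b' @ 1: {1,2,3,4,5,6}  (accept∈set)
'b' @ 2: {1,2,3,4,5,6}  (accept∈set)
'c' @ 3: {1,2,3,4,6,7}  (accept∈set)
'b' @ 4: {1,2,3,4,5,6}  (accept∈set)
final: {1,2,3,4,5,6}; accept 1 in set

Answer: ACCEPT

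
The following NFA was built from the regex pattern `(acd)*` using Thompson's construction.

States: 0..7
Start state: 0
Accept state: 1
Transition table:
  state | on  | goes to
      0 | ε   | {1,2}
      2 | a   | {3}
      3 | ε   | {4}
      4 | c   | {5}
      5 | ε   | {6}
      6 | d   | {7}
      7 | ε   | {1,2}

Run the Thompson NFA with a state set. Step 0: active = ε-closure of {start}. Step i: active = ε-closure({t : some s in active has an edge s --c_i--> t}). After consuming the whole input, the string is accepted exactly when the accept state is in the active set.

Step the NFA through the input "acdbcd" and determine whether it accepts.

S₀ = ε-closure({0}) = {0,1,2}
'a' @ 1: {3,4}
'c' @ 2: {5,6}
'd' @ 3: {1,2,7}  (accept∈set)
'b' @ 4: {}  — dead — no transitions
rest 'cd' ignored (set empty)
end set {} — state 1 not in

Answer: REJECT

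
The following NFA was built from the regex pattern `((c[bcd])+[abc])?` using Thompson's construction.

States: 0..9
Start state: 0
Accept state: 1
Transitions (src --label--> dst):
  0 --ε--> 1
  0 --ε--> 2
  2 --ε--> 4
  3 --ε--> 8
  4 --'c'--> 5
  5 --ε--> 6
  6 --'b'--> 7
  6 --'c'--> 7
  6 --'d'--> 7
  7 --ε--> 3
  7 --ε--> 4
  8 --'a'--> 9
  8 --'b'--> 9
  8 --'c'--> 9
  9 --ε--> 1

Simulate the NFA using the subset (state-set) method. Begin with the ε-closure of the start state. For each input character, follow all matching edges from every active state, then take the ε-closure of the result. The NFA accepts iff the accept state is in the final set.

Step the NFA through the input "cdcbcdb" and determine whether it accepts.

Answer: ACCEPT

Steps:
start: ε-closure({0}) = {0,1,2,4}
'c' @ 1: {5,6}
'd' @ 2: {3,4,7,8}
'c' @ 3: {1,5,6,9}  (accept∈set)
'b' @ 4: {3,4,7,8}
'c' @ 5: {1,5,6,9}  (accept∈set)
'd' @ 6: {3,4,7,8}
'b' @ 7: {1,9}  (accept∈set)
final: {1,9}; accept 1 in set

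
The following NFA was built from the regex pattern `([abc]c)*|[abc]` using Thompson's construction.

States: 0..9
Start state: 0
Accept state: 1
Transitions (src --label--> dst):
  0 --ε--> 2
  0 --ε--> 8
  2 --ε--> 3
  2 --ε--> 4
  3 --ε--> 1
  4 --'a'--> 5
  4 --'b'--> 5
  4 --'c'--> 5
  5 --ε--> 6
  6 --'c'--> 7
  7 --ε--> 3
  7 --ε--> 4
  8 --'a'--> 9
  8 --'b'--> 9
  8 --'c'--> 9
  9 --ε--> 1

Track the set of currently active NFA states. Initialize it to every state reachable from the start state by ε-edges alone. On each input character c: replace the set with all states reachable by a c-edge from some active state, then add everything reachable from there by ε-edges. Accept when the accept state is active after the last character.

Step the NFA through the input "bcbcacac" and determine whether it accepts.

Answer: ACCEPT

Derivation:
S₀ = ε-closure({0}) = {0,1,2,3,4,8}
'b' @ 1: {1,5,6,9}  [accepting]
'c' @ 2: {1,3,4,7}  [accepting]
'b' @ 3: {5,6}
'c' @ 4: {1,3,4,7}  [accepting]
'a' @ 5: {5,6}
'c' @ 6: {1,3,4,7}  [accepting]
'a' @ 7: {5,6}
'c' @ 8: {1,3,4,7}  [accepting]
end set {1,3,4,7} — state 1 in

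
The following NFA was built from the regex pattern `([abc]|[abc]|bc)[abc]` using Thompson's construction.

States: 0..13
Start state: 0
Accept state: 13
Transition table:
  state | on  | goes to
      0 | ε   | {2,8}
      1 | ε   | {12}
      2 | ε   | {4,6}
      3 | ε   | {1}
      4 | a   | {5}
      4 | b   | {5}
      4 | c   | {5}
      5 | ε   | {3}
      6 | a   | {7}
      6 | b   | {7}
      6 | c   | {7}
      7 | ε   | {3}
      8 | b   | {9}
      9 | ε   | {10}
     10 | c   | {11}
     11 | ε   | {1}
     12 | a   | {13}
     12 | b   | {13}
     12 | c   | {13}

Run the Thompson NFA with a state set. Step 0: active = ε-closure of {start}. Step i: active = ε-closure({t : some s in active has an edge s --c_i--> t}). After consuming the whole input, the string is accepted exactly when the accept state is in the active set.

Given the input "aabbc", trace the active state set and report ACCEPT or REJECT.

S₀ = ε-closure({0}) = {0,2,4,6,8}
'a' @ 1: {1,3,5,7,12}
'a' @ 2: {13}  ✓accept
'b' @ 3: {}  — dead — no transitions
rest 'bc' ignored (set empty)
after full input: {}  (accept=13 not in)

Answer: REJECT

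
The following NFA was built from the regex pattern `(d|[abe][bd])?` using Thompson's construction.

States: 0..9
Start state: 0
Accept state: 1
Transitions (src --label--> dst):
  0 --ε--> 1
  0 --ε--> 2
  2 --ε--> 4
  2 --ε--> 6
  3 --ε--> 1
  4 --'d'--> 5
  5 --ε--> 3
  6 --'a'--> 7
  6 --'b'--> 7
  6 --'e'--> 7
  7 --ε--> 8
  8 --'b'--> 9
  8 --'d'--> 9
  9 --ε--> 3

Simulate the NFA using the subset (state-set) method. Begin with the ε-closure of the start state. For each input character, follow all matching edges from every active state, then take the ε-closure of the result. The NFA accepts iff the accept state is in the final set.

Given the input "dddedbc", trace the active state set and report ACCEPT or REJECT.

S₀ = ε-closure({0}) = {0,1,2,4,6}
'd' @ 1: {1,3,5}  (accept∈set)
'd' @ 2: {}  — no active states
rest 'dedbc' ignored (set empty)
final: {}; accept 1 not in set

Answer: REJECT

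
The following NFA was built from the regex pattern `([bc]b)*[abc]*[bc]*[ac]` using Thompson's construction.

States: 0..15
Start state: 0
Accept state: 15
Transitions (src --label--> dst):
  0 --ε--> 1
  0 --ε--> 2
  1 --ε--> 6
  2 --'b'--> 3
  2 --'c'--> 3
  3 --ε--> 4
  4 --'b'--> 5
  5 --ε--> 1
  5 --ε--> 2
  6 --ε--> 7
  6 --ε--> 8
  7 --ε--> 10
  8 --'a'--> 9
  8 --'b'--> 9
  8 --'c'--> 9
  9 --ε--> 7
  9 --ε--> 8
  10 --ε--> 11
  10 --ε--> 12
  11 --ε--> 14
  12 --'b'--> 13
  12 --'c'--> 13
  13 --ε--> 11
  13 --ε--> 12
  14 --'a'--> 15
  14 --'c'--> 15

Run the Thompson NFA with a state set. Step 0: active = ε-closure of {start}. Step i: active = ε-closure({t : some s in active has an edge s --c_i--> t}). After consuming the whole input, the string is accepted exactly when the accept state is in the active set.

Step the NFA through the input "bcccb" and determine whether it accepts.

Answer: REJECT

Steps:
start: ε-closure({0}) = {0,1,2,6,7,8,10,11,12,14}
'b' @ 1: {3,4,7,8,9,10,11,12,13,14}
'c' @ 2: {7,8,9,10,11,12,13,14,15}  [accepting]
'c' @ 3: {7,8,9,10,11,12,13,14,15}  [accepting]
'c' @ 4: {7,8,9,10,11,12,13,14,15}  [accepting]
'b' @ 5: {7,8,9,10,11,12,13,14}
end set {7,8,9,10,11,12,13,14} — state 15 not in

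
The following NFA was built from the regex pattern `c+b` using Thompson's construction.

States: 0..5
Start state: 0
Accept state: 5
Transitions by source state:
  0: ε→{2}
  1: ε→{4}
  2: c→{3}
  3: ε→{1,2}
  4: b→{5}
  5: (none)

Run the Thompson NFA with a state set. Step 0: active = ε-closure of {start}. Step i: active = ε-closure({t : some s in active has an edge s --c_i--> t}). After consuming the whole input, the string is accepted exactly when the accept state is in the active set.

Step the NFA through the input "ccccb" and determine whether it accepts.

S₀ = ε-closure({0}) = {0,2}
'c' @ 1: {1,2,3,4}
'c' @ 2: {1,2,3,4}
'c' @ 3: {1,2,3,4}
'c' @ 4: {1,2,3,4}
'b' @ 5: {5}  (accept∈set)
after full input: {5}  (accept=5 in)

Answer: ACCEPT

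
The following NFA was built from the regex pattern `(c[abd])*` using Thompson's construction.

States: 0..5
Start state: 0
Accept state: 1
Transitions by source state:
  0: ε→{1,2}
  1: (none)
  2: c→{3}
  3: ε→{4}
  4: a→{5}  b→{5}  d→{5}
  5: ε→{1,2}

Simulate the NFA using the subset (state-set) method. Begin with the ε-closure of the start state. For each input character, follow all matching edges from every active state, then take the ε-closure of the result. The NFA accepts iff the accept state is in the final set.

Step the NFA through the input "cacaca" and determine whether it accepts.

start: ε-closure({0}) = {0,1,2}
'c' @ 1: {3,4}
'a' @ 2: {1,2,5}  (accept∈set)
'c' @ 3: {3,4}
'a' @ 4: {1,2,5}  (accept∈set)
'c' @ 5: {3,4}
'a' @ 6: {1,2,5}  (accept∈set)
end set {1,2,5} — state 1 in

Answer: ACCEPT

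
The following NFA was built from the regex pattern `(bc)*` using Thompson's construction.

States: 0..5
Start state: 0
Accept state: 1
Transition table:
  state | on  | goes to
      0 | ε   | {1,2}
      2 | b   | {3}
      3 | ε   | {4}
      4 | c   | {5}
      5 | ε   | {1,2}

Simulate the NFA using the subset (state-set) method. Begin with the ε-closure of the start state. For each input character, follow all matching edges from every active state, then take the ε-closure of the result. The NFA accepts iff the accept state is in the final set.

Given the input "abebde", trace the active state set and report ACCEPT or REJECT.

start: ε-closure({0}) = {0,1,2}
'a' @ 1: {}  — dead — no transitions
rest 'bebde' ignored (set empty)
final: {}; accept 1 not in set

Answer: REJECT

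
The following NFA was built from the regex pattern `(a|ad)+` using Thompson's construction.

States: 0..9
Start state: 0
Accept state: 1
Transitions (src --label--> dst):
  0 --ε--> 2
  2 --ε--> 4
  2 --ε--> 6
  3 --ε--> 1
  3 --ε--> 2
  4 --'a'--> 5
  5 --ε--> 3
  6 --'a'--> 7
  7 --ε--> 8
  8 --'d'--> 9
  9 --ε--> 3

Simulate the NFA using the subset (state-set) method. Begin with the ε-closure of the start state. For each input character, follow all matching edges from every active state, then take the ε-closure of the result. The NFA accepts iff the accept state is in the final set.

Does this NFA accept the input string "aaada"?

initial (ε-close {0}): {0,2,4,6}
'a' @ 1: {1,2,3,4,5,6,7,8}  ✓accept
'a' @ 2: {1,2,3,4,5,6,7,8}  ✓accept
'a' @ 3: {1,2,3,4,5,6,7,8}  ✓accept
'd' @ 4: {1,2,3,4,6,9}  ✓accept
'a' @ 5: {1,2,3,4,5,6,7,8}  ✓accept
end set {1,2,3,4,5,6,7,8} — state 1 in

Answer: ACCEPT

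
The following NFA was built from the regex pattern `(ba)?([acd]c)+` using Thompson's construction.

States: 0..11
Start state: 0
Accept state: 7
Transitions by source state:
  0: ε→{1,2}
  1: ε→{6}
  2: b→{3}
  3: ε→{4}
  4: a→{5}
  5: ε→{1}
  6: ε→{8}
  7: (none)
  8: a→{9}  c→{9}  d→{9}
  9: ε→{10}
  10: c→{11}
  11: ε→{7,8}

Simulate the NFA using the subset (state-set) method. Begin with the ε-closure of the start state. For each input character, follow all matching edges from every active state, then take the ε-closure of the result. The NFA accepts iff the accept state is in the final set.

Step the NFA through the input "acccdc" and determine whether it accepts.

S₀ = ε-closure({0}) = {0,1,2,6,8}
'a' @ 1: {9,10}
'c' @ 2: {7,8,11}  [accepting]
'c' @ 3: {9,10}
'c' @ 4: {7,8,11}  [accepting]
'd' @ 5: {9,10}
'c' @ 6: {7,8,11}  [accepting]
final: {7,8,11}; accept 7 in set

Answer: ACCEPT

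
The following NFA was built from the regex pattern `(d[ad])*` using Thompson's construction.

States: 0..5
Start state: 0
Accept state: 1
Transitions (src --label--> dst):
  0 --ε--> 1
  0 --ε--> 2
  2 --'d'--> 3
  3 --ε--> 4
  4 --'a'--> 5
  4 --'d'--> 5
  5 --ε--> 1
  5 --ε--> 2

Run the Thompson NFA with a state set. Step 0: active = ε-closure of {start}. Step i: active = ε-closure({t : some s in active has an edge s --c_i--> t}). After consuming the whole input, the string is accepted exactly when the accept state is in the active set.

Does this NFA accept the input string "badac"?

S₀ = ε-closure({0}) = {0,1,2}
'b' @ 1: {}  — dead — no transitions
rest 'adac' ignored (set empty)
after full input: {}  (accept=1 not in)

Answer: REJECT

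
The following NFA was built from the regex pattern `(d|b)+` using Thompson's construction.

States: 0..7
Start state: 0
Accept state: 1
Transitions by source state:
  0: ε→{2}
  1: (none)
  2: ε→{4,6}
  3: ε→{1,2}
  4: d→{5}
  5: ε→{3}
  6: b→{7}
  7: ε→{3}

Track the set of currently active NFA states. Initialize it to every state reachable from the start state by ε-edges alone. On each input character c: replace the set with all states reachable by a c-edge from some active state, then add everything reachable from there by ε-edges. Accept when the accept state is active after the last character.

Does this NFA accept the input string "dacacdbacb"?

initial (ε-close {0}): {0,2,4,6}
'd' @ 1: {1,2,3,4,5,6}  (accept∈set)
'a' @ 2: {}  — dead — no transitions
rest 'cacdbacb' ignored (set empty)
final: {}; accept 1 not in set

Answer: REJECT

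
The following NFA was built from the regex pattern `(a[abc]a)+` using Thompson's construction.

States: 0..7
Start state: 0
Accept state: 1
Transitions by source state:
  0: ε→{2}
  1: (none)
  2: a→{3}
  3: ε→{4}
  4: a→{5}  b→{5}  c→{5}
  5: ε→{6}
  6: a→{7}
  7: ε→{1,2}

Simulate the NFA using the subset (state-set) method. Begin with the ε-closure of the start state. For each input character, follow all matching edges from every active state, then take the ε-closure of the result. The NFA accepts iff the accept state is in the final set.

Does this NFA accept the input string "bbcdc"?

Answer: REJECT

Steps:
start: ε-closure({0}) = {0,2}
'b' @ 1: {}  — dead — no transitions
rest 'bcdc' ignored (set empty)
final: {}; accept 1 not in set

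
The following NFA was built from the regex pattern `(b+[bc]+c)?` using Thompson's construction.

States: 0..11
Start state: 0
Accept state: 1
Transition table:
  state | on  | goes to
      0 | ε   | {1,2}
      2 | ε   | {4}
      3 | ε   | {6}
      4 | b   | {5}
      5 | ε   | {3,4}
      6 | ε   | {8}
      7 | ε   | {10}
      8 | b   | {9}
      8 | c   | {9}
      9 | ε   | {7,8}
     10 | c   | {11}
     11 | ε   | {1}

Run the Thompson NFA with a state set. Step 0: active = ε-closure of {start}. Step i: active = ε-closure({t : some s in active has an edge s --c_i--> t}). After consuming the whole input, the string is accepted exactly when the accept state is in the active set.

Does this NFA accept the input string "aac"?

initial (ε-close {0}): {0,1,2,4}
'a' @ 1: {}  — state set empty
rest 'ac' ignored (set empty)
final: {}; accept 1 not in set

Answer: REJECT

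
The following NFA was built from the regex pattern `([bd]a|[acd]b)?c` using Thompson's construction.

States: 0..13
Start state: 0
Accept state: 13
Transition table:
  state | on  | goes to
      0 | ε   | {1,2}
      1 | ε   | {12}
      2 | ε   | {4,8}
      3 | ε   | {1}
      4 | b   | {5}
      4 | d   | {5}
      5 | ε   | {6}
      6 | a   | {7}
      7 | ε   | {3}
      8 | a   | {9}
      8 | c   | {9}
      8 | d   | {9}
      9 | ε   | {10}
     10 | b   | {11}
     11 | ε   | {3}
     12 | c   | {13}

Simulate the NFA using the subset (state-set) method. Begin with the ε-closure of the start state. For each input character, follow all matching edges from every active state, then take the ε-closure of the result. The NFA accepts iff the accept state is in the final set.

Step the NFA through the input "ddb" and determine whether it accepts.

Answer: REJECT

Steps:
start: ε-closure({0}) = {0,1,2,4,8,12}
'd' @ 1: {5,6,9,10}
'd' @ 2: {}  — dead — no transitions
rest 'b' ignored (set empty)
final: {}; accept 13 not in set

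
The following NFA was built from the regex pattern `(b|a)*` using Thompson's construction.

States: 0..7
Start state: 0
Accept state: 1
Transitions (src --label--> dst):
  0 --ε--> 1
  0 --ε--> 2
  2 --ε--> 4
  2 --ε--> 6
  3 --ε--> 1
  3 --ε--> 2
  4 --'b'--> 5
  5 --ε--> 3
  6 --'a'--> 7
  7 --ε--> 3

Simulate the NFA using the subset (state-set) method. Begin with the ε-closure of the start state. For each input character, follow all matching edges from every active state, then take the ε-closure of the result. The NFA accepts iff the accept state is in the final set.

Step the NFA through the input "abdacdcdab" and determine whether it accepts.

initial (ε-close {0}): {0,1,2,4,6}
'a' @ 1: {1,2,3,4,6,7}  (accept∈set)
'b' @ 2: {1,2,3,4,5,6}  (accept∈set)
'd' @ 3: {}  — no active states
rest 'acdcdab' ignored (set empty)
end set {} — state 1 not in

Answer: REJECT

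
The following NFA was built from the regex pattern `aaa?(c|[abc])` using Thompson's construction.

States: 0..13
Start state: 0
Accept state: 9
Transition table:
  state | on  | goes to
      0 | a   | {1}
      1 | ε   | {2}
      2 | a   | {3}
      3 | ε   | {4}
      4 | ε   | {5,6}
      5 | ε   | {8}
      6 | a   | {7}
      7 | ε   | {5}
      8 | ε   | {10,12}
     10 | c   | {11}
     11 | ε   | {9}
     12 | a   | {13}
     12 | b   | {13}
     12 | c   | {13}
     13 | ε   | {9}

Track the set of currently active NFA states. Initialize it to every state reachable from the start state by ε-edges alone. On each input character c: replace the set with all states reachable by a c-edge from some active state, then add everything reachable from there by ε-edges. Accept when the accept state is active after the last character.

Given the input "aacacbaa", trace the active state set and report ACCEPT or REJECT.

Answer: REJECT

Steps:
start: ε-closure({0}) = {0}
'a' @ 1: {1,2}
'a' @ 2: {3,4,5,6,8,10,12}
'c' @ 3: {9,11,13}  ✓accept
'a' @ 4: {}  — state set empty
rest 'cbaa' ignored (set empty)
end set {} — state 9 not in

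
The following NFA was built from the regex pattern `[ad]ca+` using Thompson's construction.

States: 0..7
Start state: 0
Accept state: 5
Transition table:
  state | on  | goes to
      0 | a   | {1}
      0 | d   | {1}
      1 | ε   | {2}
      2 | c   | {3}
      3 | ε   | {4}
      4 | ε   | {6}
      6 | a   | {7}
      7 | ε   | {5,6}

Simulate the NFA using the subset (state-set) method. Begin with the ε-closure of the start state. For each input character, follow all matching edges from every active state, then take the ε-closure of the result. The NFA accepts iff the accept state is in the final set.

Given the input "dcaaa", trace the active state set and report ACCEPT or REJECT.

Answer: ACCEPT

Steps:
start: ε-closure({0}) = {0}
'd' @ 1: {1,2}
'c' @ 2: {3,4,6}
'a' @ 3: {5,6,7}  ✓accept
'a' @ 4: {5,6,7}  ✓accept
'a' @ 5: {5,6,7}  ✓accept
final: {5,6,7}; accept 5 in set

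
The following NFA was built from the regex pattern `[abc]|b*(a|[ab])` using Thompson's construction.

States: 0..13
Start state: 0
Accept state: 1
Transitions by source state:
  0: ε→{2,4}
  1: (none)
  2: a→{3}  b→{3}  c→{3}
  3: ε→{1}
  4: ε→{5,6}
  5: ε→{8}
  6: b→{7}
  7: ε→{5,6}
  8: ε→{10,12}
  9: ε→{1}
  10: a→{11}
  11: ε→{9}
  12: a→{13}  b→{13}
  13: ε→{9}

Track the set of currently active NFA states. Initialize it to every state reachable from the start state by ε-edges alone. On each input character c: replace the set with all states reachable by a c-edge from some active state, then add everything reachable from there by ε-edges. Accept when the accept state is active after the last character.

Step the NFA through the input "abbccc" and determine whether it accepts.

Answer: REJECT

Trace:
start: ε-closure({0}) = {0,2,4,5,6,8,10,12}
'a' @ 1: {1,3,9,11,13}  ✓accept
'b' @ 2: {}  — state set empty
rest 'bccc' ignored (set empty)
after full input: {}  (accept=1 not in)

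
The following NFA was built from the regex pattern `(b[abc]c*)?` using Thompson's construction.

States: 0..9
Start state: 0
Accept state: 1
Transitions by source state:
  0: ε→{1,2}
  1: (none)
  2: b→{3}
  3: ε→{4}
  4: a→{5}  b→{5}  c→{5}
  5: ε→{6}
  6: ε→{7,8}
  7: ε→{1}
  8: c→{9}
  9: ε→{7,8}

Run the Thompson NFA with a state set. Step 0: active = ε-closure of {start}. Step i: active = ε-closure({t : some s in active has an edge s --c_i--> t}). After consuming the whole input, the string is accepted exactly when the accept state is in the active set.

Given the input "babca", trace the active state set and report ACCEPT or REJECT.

start: ε-closure({0}) = {0,1,2}
'b' @ 1: {3,4}
'a' @ 2: {1,5,6,7,8}  [accepting]
'b' @ 3: {}  — state set empty
rest 'ca' ignored (set empty)
end set {} — state 1 not in

Answer: REJECT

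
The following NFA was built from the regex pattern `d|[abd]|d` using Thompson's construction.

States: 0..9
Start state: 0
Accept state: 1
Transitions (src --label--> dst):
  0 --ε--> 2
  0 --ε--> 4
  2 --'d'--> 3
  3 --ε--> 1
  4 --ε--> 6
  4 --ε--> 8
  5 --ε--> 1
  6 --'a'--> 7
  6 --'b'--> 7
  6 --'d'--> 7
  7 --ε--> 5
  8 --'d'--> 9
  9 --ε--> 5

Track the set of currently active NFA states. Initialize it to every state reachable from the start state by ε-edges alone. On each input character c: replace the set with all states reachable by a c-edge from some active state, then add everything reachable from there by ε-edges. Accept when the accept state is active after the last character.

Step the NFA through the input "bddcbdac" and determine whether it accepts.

Answer: REJECT

Trace:
initial (ε-close {0}): {0,2,4,6,8}
'b' @ 1: {1,5,7}  ✓accept
'd' @ 2: {}  — no active states
rest 'dcbdac' ignored (set empty)
after full input: {}  (accept=1 not in)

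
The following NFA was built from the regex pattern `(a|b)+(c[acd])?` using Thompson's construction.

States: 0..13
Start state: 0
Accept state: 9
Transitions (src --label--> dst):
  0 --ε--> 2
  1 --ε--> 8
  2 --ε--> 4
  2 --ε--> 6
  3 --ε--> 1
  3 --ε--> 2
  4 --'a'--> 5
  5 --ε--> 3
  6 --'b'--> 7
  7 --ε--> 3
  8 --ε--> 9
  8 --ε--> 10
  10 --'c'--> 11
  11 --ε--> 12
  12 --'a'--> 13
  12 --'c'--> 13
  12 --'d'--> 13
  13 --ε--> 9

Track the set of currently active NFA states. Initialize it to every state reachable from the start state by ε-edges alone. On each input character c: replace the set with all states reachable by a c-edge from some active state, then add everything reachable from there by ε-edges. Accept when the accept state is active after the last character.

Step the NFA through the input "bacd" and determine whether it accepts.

Answer: ACCEPT

Trace:
S₀ = ε-closure({0}) = {0,2,4,6}
'b' @ 1: {1,2,3,4,6,7,8,9,10}  [accepting]
'a' @ 2: {1,2,3,4,5,6,8,9,10}  [accepting]
'c' @ 3: {11,12}
'd' @ 4: {9,13}  [accepting]
after full input: {9,13}  (accept=9 in)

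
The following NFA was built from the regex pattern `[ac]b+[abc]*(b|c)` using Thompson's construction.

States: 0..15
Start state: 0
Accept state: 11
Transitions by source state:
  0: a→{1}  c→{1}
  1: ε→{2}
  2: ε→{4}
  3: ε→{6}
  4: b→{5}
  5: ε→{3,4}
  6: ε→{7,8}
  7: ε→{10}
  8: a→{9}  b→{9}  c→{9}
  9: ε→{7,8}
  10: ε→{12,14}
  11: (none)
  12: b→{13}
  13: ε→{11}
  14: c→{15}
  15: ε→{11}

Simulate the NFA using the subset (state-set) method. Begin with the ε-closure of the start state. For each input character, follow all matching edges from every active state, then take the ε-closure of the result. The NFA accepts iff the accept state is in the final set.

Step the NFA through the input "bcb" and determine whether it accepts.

Answer: REJECT

Derivation:
initial (ε-close {0}): {0}
'b' @ 1: {}  — no active states
rest 'cb' ignored (set empty)
end set {} — state 11 not in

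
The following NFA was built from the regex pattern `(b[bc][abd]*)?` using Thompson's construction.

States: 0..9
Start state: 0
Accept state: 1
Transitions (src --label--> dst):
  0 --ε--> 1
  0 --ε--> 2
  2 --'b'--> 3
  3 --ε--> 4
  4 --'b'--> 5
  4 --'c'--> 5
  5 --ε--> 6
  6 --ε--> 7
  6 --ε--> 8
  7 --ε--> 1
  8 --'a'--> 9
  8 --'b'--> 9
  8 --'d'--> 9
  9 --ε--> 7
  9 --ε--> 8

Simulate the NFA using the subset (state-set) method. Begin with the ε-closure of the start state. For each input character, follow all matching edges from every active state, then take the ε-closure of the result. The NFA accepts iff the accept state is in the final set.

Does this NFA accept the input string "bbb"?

Answer: ACCEPT

Derivation:
S₀ = ε-closure({0}) = {0,1,2}
'b' @ 1: {3,4}
'b' @ 2: {1,5,6,7,8}  [accepting]
'b' @ 3: {1,7,8,9}  [accepting]
final: {1,7,8,9}; accept 1 in set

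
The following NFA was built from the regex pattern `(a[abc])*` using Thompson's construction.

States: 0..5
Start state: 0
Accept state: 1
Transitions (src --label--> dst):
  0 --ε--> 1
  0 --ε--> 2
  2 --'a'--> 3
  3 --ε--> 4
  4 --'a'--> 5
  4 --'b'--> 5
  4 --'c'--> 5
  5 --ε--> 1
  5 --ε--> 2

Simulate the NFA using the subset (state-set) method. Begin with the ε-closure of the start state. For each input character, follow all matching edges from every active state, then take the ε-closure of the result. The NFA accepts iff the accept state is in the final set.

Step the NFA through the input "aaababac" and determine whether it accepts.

Answer: ACCEPT

Trace:
initial (ε-close {0}): {0,1,2}
'a' @ 1: {3,4}
'a' @ 2: {1,2,5}  [accepting]
'a' @ 3: {3,4}
'b' @ 4: {1,2,5}  [accepting]
'a' @ 5: {3,4}
'b' @ 6: {1,2,5}  [accepting]
'a' @ 7: {3,4}
'c' @ 8: {1,2,5}  [accepting]
after full input: {1,2,5}  (accept=1 in)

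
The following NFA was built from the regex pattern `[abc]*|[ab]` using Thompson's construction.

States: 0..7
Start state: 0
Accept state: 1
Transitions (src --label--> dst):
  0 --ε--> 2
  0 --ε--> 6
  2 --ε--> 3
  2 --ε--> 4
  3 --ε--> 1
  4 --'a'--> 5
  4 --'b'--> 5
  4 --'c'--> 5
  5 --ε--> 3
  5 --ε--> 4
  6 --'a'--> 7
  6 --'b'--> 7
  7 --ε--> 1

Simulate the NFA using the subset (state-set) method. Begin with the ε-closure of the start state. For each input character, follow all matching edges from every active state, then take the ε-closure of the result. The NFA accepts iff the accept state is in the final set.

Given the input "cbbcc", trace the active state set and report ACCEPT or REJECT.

Answer: ACCEPT

Derivation:
start: ε-closure({0}) = {0,1,2,3,4,6}
'c' @ 1: {1,3,4,5}  ✓accept
'b' @ 2: {1,3,4,5}  ✓accept
'b' @ 3: {1,3,4,5}  ✓accept
'c' @ 4: {1,3,4,5}  ✓accept
'c' @ 5: {1,3,4,5}  ✓accept
end set {1,3,4,5} — state 1 in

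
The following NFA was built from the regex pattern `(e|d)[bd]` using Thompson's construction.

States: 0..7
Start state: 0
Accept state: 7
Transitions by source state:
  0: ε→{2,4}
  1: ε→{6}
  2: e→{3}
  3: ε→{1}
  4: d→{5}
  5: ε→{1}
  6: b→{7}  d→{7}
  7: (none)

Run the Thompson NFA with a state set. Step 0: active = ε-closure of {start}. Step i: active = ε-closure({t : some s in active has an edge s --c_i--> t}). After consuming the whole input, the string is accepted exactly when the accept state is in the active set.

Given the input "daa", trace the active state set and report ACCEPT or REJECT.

S₀ = ε-closure({0}) = {0,2,4}
'd' @ 1: {1,5,6}
'a' @ 2: {}  — no active states
rest 'a' ignored (set empty)
after full input: {}  (accept=7 not in)

Answer: REJECT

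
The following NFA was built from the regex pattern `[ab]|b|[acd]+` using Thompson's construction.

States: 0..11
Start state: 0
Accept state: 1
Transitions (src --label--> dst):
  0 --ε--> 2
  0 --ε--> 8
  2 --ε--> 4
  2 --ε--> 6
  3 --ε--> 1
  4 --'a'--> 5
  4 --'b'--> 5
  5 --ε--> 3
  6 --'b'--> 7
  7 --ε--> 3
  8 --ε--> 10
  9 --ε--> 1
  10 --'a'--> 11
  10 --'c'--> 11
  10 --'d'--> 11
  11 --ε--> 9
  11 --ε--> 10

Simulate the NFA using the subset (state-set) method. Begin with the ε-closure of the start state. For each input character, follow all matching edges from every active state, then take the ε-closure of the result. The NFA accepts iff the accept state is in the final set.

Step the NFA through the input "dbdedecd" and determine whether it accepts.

S₀ = ε-closure({0}) = {0,2,4,6,8,10}
'd' @ 1: {1,9,10,11}  (accept∈set)
'b' @ 2: {}  — no active states
rest 'dedecd' ignored (set empty)
final: {}; accept 1 not in set

Answer: REJECT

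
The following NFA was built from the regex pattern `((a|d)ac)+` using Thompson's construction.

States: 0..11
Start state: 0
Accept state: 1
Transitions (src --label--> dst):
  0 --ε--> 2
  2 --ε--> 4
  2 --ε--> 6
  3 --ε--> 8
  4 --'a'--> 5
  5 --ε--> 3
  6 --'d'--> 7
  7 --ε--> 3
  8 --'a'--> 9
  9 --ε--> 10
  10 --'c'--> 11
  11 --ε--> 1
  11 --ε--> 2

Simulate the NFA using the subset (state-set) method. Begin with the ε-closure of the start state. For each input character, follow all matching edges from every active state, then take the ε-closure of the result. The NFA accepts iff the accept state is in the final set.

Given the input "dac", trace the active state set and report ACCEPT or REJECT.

Answer: ACCEPT

Steps:
start: ε-closure({0}) = {0,2,4,6}
'd' @ 1: {3,7,8}
'a' @ 2: {9,10}
'c' @ 3: {1,2,4,6,11}  ✓accept
final: {1,2,4,6,11}; accept 1 in set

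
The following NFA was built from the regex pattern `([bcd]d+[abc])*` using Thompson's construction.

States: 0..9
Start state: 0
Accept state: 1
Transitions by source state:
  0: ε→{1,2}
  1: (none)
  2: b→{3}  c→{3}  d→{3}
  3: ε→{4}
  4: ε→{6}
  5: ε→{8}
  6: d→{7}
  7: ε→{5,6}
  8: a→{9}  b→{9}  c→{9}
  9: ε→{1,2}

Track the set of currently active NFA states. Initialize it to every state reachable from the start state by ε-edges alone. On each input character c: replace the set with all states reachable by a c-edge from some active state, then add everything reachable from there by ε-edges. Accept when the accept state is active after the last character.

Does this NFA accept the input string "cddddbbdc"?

Answer: ACCEPT

Derivation:
initial (ε-close {0}): {0,1,2}
'c' @ 1: {3,4,6}
'd' @ 2: {5,6,7,8}
'd' @ 3: {5,6,7,8}
'd' @ 4: {5,6,7,8}
'd' @ 5: {5,6,7,8}
'b' @ 6: {1,2,9}  ✓accept
'b' @ 7: {3,4,6}
'd' @ 8: {5,6,7,8}
'c' @ 9: {1,2,9}  ✓accept
end set {1,2,9} — state 1 in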